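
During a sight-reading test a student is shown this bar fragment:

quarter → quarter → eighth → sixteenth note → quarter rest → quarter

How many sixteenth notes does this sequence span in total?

Convert each value to sixteenth notes: quarter = 4; quarter = 4; eighth = 2; sixteenth note = 1; quarter rest = 4; quarter = 4.
Altogether 4 + 4 + 2 + 1 + 4 + 4 = 19 sixteenth notes.

19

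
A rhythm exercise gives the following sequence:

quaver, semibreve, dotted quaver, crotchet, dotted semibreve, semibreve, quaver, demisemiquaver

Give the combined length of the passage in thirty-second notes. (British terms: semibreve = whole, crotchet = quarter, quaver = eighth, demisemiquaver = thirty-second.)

135

Convert each value to thirty-second notes: quaver = 4; semibreve = 32; dotted quaver = 6; crotchet = 8; dotted semibreve = 48; semibreve = 32; quaver = 4; demisemiquaver = 1.
Altogether 4 + 32 + 6 + 8 + 48 + 32 + 4 + 1 = 135 thirty-second notes.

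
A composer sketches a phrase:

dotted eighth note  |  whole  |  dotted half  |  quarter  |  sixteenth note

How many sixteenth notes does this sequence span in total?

Convert each value to sixteenth notes: dotted eighth note = 3; whole = 16; dotted half = 12; quarter = 4; sixteenth note = 1.
Sum: 3 + 16 + 12 + 4 + 1 = 36 sixteenth notes.

36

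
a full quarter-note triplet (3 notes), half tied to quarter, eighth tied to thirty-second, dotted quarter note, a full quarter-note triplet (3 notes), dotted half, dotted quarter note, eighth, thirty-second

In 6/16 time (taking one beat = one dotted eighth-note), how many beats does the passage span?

One dotted eighth-note beat = 6 thirty-second notes.
In thirty-second notes: a full quarter-note triplet (3 notes) (three triplet quarters span one half) = 16; half tied to quarter (half + quarter) = 24; eighth tied to thirty-second (eighth + thirty-second) = 5; dotted quarter note = 12; a full quarter-note triplet (3 notes) (three triplet quarters span one half) = 16; dotted half = 24; dotted quarter note = 12; eighth = 4; thirty-second = 1.
Adding: 16 + 24 + 5 + 12 + 16 + 24 + 12 + 4 + 1 = 114.
114 ÷ 6 = 19 beats.

19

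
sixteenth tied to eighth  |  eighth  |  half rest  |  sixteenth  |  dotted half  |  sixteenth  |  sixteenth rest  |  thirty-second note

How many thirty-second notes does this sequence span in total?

Express everything in thirty-second notes: sixteenth tied to eighth (sixteenth + eighth) = 6; eighth = 4; half rest = 16; sixteenth = 2; dotted half = 24; sixteenth = 2; sixteenth rest = 2; thirty-second note = 1.
Adding: 6 + 4 + 16 + 2 + 24 + 2 + 2 + 1 = 57 thirty-second notes.

57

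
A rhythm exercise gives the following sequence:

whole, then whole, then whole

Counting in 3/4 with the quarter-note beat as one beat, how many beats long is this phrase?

12

One quarter-note beat = 2 eighth notes.
Express everything in eighth notes: whole = 8; whole = 8; whole = 8.
Altogether 8 + 8 + 8 = 24.
24 ÷ 2 = 12 beats.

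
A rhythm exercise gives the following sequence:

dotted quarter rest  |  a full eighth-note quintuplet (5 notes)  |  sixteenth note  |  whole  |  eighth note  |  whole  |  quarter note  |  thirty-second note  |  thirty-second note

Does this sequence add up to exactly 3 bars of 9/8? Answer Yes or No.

Yes

One bar of 9/8 = 36 thirty-second notes, so 3 bars = 108.
Convert each value to thirty-second notes: dotted quarter rest = 12; a full eighth-note quintuplet (5 notes) (five quintuplet eighths span one half) = 16; sixteenth note = 2; whole = 32; eighth note = 4; whole = 32; quarter note = 8; thirty-second note = 1; thirty-second note = 1.
Adding: 12 + 16 + 2 + 32 + 4 + 32 + 8 + 1 + 1 = 108.
108 equals 108, so the answer is Yes.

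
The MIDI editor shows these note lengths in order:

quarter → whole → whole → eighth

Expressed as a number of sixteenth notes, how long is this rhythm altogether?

Working in sixteenth notes: quarter = 4; whole = 16; whole = 16; eighth = 2.
Sum: 4 + 16 + 16 + 2 = 38 sixteenth notes.

38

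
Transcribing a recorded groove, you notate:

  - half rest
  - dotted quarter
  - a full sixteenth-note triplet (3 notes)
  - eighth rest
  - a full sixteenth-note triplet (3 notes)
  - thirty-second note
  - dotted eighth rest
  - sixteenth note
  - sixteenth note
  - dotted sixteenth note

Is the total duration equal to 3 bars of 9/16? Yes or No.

One bar of 9/16 = 18 thirty-second notes, so 3 bars = 54.
Each duration in thirty-second notes: half rest = 16; dotted quarter = 12; a full sixteenth-note triplet (3 notes) (three triplet sixteenths span one eighth) = 4; eighth rest = 4; a full sixteenth-note triplet (3 notes) (three triplet sixteenths span one eighth) = 4; thirty-second note = 1; dotted eighth rest = 6; sixteenth note = 2; sixteenth note = 2; dotted sixteenth note = 3.
Altogether 16 + 12 + 4 + 4 + 4 + 1 + 6 + 2 + 2 + 3 = 54.
54 equals 54, so the answer is Yes.

Yes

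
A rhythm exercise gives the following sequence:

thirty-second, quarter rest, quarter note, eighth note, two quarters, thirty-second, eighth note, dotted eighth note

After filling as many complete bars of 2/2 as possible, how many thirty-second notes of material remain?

16

One bar of 2/2 = 32 thirty-second notes.
Each duration in thirty-second notes: thirty-second = 1; quarter rest = 8; quarter note = 8; eighth note = 4; quarter = 8; quarter = 8; thirty-second = 1; eighth note = 4; dotted eighth note = 6.
Adding: 1 + 8 + 8 + 4 + 8 + 8 + 1 + 4 + 6 = 48.
48 ÷ 32 = 1 complete bar with 16 thirty-second notes remaining.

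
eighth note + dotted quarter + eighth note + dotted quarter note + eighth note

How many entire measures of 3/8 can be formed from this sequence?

3

One bar of 3/8 = 3 eighth notes.
Convert each value to eighth notes: eighth note = 1; dotted quarter = 3; eighth note = 1; dotted quarter note = 3; eighth note = 1.
Altogether 1 + 3 + 1 + 3 + 1 = 9.
9 ÷ 3 = 3 complete bars with 0 left over.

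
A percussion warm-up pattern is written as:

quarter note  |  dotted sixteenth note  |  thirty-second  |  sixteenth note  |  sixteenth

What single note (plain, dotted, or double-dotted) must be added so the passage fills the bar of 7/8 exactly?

The bar of 7/8 = 28 thirty-second notes.
In thirty-second notes: quarter note = 8; dotted sixteenth note = 3; thirty-second = 1; sixteenth note = 2; sixteenth = 2.
Total: 8 + 3 + 1 + 2 + 2 = 16.
Remaining: 28 − 16 = 12 thirty-second notes, which is a dotted quarter note.

dotted quarter note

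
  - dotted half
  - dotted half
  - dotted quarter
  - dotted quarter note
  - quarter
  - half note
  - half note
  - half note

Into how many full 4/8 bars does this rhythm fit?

One bar of 4/8 = 4 eighth notes.
Express everything in eighth notes: dotted half = 6; dotted half = 6; dotted quarter = 3; dotted quarter note = 3; quarter = 2; half note = 4; half note = 4; half note = 4.
Altogether 6 + 6 + 3 + 3 + 2 + 4 + 4 + 4 = 32.
32 ÷ 4 = 8 complete bars with 0 left over.

8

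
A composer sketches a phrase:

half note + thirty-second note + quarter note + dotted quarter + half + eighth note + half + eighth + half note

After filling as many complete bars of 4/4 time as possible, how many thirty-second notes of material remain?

One bar of 4/4 = 32 thirty-second notes.
Express everything in thirty-second notes: half note = 16; thirty-second note = 1; quarter note = 8; dotted quarter = 12; half = 16; eighth note = 4; half = 16; eighth = 4; half note = 16.
Total: 16 + 1 + 8 + 12 + 16 + 4 + 16 + 4 + 16 = 93.
93 ÷ 32 = 2 complete bars with 29 thirty-second notes remaining.

29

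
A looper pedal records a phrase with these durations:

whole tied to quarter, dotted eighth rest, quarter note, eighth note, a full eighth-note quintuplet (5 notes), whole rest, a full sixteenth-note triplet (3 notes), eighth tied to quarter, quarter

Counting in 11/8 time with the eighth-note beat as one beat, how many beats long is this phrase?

32.5

One eighth-note beat = 2 sixteenth notes.
Working in sixteenth notes: whole tied to quarter (whole + quarter) = 20; dotted eighth rest = 3; quarter note = 4; eighth note = 2; a full eighth-note quintuplet (5 notes) (five quintuplet eighths span one half) = 8; whole rest = 16; a full sixteenth-note triplet (3 notes) (three triplet sixteenths span one eighth) = 2; eighth tied to quarter (eighth + quarter) = 6; quarter = 4.
Sum: 20 + 3 + 4 + 2 + 8 + 16 + 2 + 6 + 4 = 65.
65 ÷ 2 = 32.5 beats.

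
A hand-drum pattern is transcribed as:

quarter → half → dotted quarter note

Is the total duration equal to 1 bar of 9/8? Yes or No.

Yes

One bar of 9/8 = 9 eighth notes.
Each duration in eighth notes: quarter = 2; half = 4; dotted quarter note = 3.
Altogether 2 + 4 + 3 = 9.
9 equals 9, so the answer is Yes.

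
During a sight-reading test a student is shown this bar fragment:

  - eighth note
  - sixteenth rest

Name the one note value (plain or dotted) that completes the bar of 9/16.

dotted quarter note

The bar of 9/16 = 9 sixteenth notes.
Working in sixteenth notes: eighth note = 2; sixteenth rest = 1.
Total: 2 + 1 = 3.
Remaining: 9 − 3 = 6 sixteenth notes, which is a dotted quarter note.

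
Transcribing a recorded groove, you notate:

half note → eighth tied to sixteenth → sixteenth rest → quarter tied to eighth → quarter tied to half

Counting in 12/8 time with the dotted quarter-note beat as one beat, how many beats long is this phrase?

5

One dotted quarter-note beat = 6 sixteenth notes.
Convert each value to sixteenth notes: half note = 8; eighth tied to sixteenth (eighth + sixteenth) = 3; sixteenth rest = 1; quarter tied to eighth (quarter + eighth) = 6; quarter tied to half (quarter + half) = 12.
Sum: 8 + 3 + 1 + 6 + 12 = 30.
30 ÷ 6 = 5 beats.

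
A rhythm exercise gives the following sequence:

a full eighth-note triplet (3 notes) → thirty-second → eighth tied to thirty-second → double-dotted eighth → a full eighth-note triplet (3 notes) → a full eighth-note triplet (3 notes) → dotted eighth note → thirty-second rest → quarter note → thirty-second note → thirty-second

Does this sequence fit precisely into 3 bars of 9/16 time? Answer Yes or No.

One bar of 9/16 = 18 thirty-second notes, so 3 bars = 54.
Convert each value to thirty-second notes: a full eighth-note triplet (3 notes) (three triplet eighths span one quarter) = 8; thirty-second = 1; eighth tied to thirty-second (eighth + thirty-second) = 5; double-dotted eighth = 7; a full eighth-note triplet (3 notes) (three triplet eighths span one quarter) = 8; a full eighth-note triplet (3 notes) (three triplet eighths span one quarter) = 8; dotted eighth note = 6; thirty-second rest = 1; quarter note = 8; thirty-second note = 1; thirty-second = 1.
Sum: 8 + 1 + 5 + 7 + 8 + 8 + 6 + 1 + 8 + 1 + 1 = 54.
54 equals 54, so the answer is Yes.

Yes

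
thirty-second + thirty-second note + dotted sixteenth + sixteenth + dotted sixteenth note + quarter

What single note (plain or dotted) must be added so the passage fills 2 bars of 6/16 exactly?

2 bars of 6/16 = 24 thirty-second notes.
In thirty-second notes: thirty-second = 1; thirty-second note = 1; dotted sixteenth = 3; sixteenth = 2; dotted sixteenth note = 3; quarter = 8.
Total: 1 + 1 + 3 + 2 + 3 + 8 = 18.
Remaining: 24 − 18 = 6 thirty-second notes, which is a dotted eighth note.

dotted eighth note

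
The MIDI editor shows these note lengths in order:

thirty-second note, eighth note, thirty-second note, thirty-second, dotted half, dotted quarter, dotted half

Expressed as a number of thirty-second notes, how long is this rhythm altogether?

67

In thirty-second notes: thirty-second note = 1; eighth note = 4; thirty-second note = 1; thirty-second = 1; dotted half = 24; dotted quarter = 12; dotted half = 24.
Altogether 1 + 4 + 1 + 1 + 24 + 12 + 24 = 67 thirty-second notes.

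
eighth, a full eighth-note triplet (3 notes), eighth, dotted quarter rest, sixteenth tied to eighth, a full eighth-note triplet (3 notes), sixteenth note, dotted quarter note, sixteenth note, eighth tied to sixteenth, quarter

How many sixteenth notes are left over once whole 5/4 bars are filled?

One bar of 5/4 = 20 sixteenth notes.
In sixteenth notes: eighth = 2; a full eighth-note triplet (3 notes) (three triplet eighths span one quarter) = 4; eighth = 2; dotted quarter rest = 6; sixteenth tied to eighth (sixteenth + eighth) = 3; a full eighth-note triplet (3 notes) (three triplet eighths span one quarter) = 4; sixteenth note = 1; dotted quarter note = 6; sixteenth note = 1; eighth tied to sixteenth (eighth + sixteenth) = 3; quarter = 4.
Total: 2 + 4 + 2 + 6 + 3 + 4 + 1 + 6 + 1 + 3 + 4 = 36.
36 ÷ 20 = 1 complete bar with 16 sixteenth notes remaining.

16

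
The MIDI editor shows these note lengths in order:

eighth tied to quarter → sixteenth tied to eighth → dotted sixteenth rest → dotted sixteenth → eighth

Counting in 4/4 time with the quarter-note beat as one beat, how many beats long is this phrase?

3.5

One quarter-note beat = 8 thirty-second notes.
In thirty-second notes: eighth tied to quarter (eighth + quarter) = 12; sixteenth tied to eighth (sixteenth + eighth) = 6; dotted sixteenth rest = 3; dotted sixteenth = 3; eighth = 4.
Sum: 12 + 6 + 3 + 3 + 4 = 28.
28 ÷ 8 = 3.5 beats.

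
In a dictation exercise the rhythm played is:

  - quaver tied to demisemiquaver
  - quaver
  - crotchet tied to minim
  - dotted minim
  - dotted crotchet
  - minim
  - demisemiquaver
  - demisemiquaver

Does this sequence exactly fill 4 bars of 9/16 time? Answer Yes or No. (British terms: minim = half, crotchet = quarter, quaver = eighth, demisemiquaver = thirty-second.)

One bar of 9/16 = 18 thirty-second notes, so 4 bars = 72.
Working in thirty-second notes: quaver tied to demisemiquaver (quaver + demisemiquaver) = 5; quaver = 4; crotchet tied to minim (crotchet + minim) = 24; dotted minim = 24; dotted crotchet = 12; minim = 16; demisemiquaver = 1; demisemiquaver = 1.
Adding: 5 + 4 + 24 + 24 + 12 + 16 + 1 + 1 = 87.
87 exceeds 72, so the answer is No.

No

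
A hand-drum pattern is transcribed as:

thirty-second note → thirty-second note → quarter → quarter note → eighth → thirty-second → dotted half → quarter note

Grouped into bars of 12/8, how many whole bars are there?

One bar of 12/8 = 48 thirty-second notes.
In thirty-second notes: thirty-second note = 1; thirty-second note = 1; quarter = 8; quarter note = 8; eighth = 4; thirty-second = 1; dotted half = 24; quarter note = 8.
Altogether 1 + 1 + 8 + 8 + 4 + 1 + 24 + 8 = 55.
55 ÷ 48 = 1 complete bar with 7 left over.

1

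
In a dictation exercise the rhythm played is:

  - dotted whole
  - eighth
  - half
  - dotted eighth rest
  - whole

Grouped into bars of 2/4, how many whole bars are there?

One bar of 2/4 = 8 sixteenth notes.
Each duration in sixteenth notes: dotted whole = 24; eighth = 2; half = 8; dotted eighth rest = 3; whole = 16.
Adding: 24 + 2 + 8 + 3 + 16 = 53.
53 ÷ 8 = 6 complete bars with 5 left over.

6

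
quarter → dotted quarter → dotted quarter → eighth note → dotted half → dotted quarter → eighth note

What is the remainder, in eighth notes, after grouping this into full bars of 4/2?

3

One bar of 4/2 = 16 eighth notes.
In eighth notes: quarter = 2; dotted quarter = 3; dotted quarter = 3; eighth note = 1; dotted half = 6; dotted quarter = 3; eighth note = 1.
Altogether 2 + 3 + 3 + 1 + 6 + 3 + 1 = 19.
19 ÷ 16 = 1 complete bar with 3 eighth notes remaining.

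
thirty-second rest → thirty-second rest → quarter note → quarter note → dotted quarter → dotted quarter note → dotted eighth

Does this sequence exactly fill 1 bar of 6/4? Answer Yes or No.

Yes

One bar of 6/4 = 48 thirty-second notes.
Working in thirty-second notes: thirty-second rest = 1; thirty-second rest = 1; quarter note = 8; quarter note = 8; dotted quarter = 12; dotted quarter note = 12; dotted eighth = 6.
Sum: 1 + 1 + 8 + 8 + 12 + 12 + 6 = 48.
48 equals 48, so the answer is Yes.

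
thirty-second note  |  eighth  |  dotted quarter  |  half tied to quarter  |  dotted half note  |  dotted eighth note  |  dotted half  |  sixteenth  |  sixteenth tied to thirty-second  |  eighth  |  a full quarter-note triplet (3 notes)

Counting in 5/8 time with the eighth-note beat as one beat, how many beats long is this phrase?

30

One eighth-note beat = 4 thirty-second notes.
Working in thirty-second notes: thirty-second note = 1; eighth = 4; dotted quarter = 12; half tied to quarter (half + quarter) = 24; dotted half note = 24; dotted eighth note = 6; dotted half = 24; sixteenth = 2; sixteenth tied to thirty-second (sixteenth + thirty-second) = 3; eighth = 4; a full quarter-note triplet (3 notes) (three triplet quarters span one half) = 16.
Total: 1 + 4 + 12 + 24 + 24 + 6 + 24 + 2 + 3 + 4 + 16 = 120.
120 ÷ 4 = 30 beats.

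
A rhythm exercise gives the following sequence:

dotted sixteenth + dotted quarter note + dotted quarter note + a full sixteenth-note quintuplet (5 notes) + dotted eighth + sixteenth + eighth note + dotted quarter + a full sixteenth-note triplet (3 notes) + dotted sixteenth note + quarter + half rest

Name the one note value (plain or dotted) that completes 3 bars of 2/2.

3 bars of 2/2 = 96 thirty-second notes.
Express everything in thirty-second notes: dotted sixteenth = 3; dotted quarter note = 12; dotted quarter note = 12; a full sixteenth-note quintuplet (5 notes) (five quintuplet sixteenths span one quarter) = 8; dotted eighth = 6; sixteenth = 2; eighth note = 4; dotted quarter = 12; a full sixteenth-note triplet (3 notes) (three triplet sixteenths span one eighth) = 4; dotted sixteenth note = 3; quarter = 8; half rest = 16.
Sum: 3 + 12 + 12 + 8 + 6 + 2 + 4 + 12 + 4 + 3 + 8 + 16 = 90.
Remaining: 96 − 90 = 6 thirty-second notes, which is a dotted eighth note.

dotted eighth note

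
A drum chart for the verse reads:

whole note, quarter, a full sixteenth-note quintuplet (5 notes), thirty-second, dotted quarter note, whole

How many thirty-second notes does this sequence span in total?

Working in thirty-second notes: whole note = 32; quarter = 8; a full sixteenth-note quintuplet (5 notes) (five quintuplet sixteenths span one quarter) = 8; thirty-second = 1; dotted quarter note = 12; whole = 32.
Adding: 32 + 8 + 8 + 1 + 12 + 32 = 93 thirty-second notes.

93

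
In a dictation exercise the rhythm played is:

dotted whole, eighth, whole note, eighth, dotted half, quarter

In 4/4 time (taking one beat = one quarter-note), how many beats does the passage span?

One quarter-note beat = 2 eighth notes.
Express everything in eighth notes: dotted whole = 12; eighth = 1; whole note = 8; eighth = 1; dotted half = 6; quarter = 2.
Adding: 12 + 1 + 8 + 1 + 6 + 2 = 30.
30 ÷ 2 = 15 beats.

15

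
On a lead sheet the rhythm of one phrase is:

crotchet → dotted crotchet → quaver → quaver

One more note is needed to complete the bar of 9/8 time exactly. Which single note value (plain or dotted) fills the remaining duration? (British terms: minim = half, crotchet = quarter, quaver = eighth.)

The bar of 9/8 = 9 eighth notes.
Express everything in eighth notes: crotchet = 2; dotted crotchet = 3; quaver = 1; quaver = 1.
Altogether 2 + 3 + 1 + 1 = 7.
Remaining: 9 − 7 = 2 eighth notes, which is a quarter note.

quarter note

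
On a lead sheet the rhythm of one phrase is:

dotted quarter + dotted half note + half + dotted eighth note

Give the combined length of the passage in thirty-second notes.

Express everything in thirty-second notes: dotted quarter = 12; dotted half note = 24; half = 16; dotted eighth note = 6.
Altogether 12 + 24 + 16 + 6 = 58 thirty-second notes.

58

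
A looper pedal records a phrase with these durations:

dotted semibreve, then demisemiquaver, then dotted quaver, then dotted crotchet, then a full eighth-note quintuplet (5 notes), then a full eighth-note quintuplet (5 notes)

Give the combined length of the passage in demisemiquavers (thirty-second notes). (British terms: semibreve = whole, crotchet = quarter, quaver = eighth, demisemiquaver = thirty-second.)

Convert each value to thirty-second notes: dotted semibreve = 48; demisemiquaver = 1; dotted quaver = 6; dotted crotchet = 12; a full eighth-note quintuplet (5 notes) (five quintuplet eighths span one half) = 16; a full eighth-note quintuplet (5 notes) (five quintuplet eighths span one half) = 16.
Altogether 48 + 1 + 6 + 12 + 16 + 16 = 99 thirty-second notes.

99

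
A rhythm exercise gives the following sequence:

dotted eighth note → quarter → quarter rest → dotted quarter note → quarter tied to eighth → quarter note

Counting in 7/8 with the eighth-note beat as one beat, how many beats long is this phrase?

One eighth-note beat = 2 sixteenth notes.
Express everything in sixteenth notes: dotted eighth note = 3; quarter = 4; quarter rest = 4; dotted quarter note = 6; quarter tied to eighth (quarter + eighth) = 6; quarter note = 4.
Total: 3 + 4 + 4 + 6 + 6 + 4 = 27.
27 ÷ 2 = 13.5 beats.

13.5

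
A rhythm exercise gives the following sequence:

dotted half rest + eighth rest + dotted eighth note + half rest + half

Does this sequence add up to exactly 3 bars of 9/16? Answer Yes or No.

No

One bar of 9/16 = 9 sixteenth notes, so 3 bars = 27.
Convert each value to sixteenth notes: dotted half rest = 12; eighth rest = 2; dotted eighth note = 3; half rest = 8; half = 8.
Sum: 12 + 2 + 3 + 8 + 8 = 33.
33 exceeds 27, so the answer is No.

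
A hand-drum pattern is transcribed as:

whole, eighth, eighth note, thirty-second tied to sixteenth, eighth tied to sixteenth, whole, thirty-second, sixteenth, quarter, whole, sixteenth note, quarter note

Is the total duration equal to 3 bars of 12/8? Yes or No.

One bar of 12/8 = 48 thirty-second notes, so 3 bars = 144.
Each duration in thirty-second notes: whole = 32; eighth = 4; eighth note = 4; thirty-second tied to sixteenth (thirty-second + sixteenth) = 3; eighth tied to sixteenth (eighth + sixteenth) = 6; whole = 32; thirty-second = 1; sixteenth = 2; quarter = 8; whole = 32; sixteenth note = 2; quarter note = 8.
Total: 32 + 4 + 4 + 3 + 6 + 32 + 1 + 2 + 8 + 32 + 2 + 8 = 134.
134 falls short of 144, so the answer is No.

No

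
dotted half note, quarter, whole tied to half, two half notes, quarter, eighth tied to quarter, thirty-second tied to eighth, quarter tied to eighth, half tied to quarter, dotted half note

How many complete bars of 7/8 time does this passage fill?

One bar of 7/8 = 28 thirty-second notes.
Working in thirty-second notes: dotted half note = 24; quarter = 8; whole tied to half (whole + half) = 48; half note = 16; half note = 16; quarter = 8; eighth tied to quarter (eighth + quarter) = 12; thirty-second tied to eighth (thirty-second + eighth) = 5; quarter tied to eighth (quarter + eighth) = 12; half tied to quarter (half + quarter) = 24; dotted half note = 24.
Adding: 24 + 8 + 48 + 16 + 16 + 8 + 12 + 5 + 12 + 24 + 24 = 197.
197 ÷ 28 = 7 complete bars with 1 left over.

7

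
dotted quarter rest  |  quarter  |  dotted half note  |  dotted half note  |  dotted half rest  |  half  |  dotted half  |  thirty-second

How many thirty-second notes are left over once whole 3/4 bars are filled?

13

One bar of 3/4 = 24 thirty-second notes.
Working in thirty-second notes: dotted quarter rest = 12; quarter = 8; dotted half note = 24; dotted half note = 24; dotted half rest = 24; half = 16; dotted half = 24; thirty-second = 1.
Altogether 12 + 8 + 24 + 24 + 24 + 16 + 24 + 1 = 133.
133 ÷ 24 = 5 complete bars with 13 thirty-second notes remaining.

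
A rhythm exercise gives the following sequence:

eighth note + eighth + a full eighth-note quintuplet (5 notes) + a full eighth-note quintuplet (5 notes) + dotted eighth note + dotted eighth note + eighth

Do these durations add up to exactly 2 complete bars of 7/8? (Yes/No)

Yes

One bar of 7/8 = 14 sixteenth notes, so 2 bars = 28.
In sixteenth notes: eighth note = 2; eighth = 2; a full eighth-note quintuplet (5 notes) (five quintuplet eighths span one half) = 8; a full eighth-note quintuplet (5 notes) (five quintuplet eighths span one half) = 8; dotted eighth note = 3; dotted eighth note = 3; eighth = 2.
Sum: 2 + 2 + 8 + 8 + 3 + 3 + 2 = 28.
28 equals 28, so the answer is Yes.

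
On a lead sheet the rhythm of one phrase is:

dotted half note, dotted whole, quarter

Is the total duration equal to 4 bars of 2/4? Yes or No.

No

One bar of 2/4 = 2 quarter notes, so 4 bars = 8.
Convert each value to quarter notes: dotted half note = 3; dotted whole = 6; quarter = 1.
Adding: 3 + 6 + 1 = 10.
10 exceeds 8, so the answer is No.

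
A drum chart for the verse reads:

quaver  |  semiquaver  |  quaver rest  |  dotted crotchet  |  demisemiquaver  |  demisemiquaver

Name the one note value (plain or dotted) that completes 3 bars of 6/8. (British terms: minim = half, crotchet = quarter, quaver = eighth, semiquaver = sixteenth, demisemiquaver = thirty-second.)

dotted whole note

3 bars of 6/8 = 72 thirty-second notes.
In thirty-second notes: quaver = 4; semiquaver = 2; quaver rest = 4; dotted crotchet = 12; demisemiquaver = 1; demisemiquaver = 1.
Altogether 4 + 2 + 4 + 12 + 1 + 1 = 24.
Remaining: 72 − 24 = 48 thirty-second notes, which is a dotted whole note.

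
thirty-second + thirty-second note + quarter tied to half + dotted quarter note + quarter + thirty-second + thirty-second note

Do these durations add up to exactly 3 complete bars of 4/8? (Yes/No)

One bar of 4/8 = 16 thirty-second notes, so 3 bars = 48.
Working in thirty-second notes: thirty-second = 1; thirty-second note = 1; quarter tied to half (quarter + half) = 24; dotted quarter note = 12; quarter = 8; thirty-second = 1; thirty-second note = 1.
Altogether 1 + 1 + 24 + 12 + 8 + 1 + 1 = 48.
48 equals 48, so the answer is Yes.

Yes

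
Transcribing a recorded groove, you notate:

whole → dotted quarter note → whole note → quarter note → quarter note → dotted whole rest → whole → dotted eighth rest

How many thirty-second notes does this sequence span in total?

178

In thirty-second notes: whole = 32; dotted quarter note = 12; whole note = 32; quarter note = 8; quarter note = 8; dotted whole rest = 48; whole = 32; dotted eighth rest = 6.
Total: 32 + 12 + 32 + 8 + 8 + 48 + 32 + 6 = 178 thirty-second notes.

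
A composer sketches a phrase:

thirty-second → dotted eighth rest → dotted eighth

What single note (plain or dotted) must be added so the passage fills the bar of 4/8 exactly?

The bar of 4/8 = 16 thirty-second notes.
Each duration in thirty-second notes: thirty-second = 1; dotted eighth rest = 6; dotted eighth = 6.
Adding: 1 + 6 + 6 = 13.
Remaining: 16 − 13 = 3 thirty-second notes, which is a dotted sixteenth note.

dotted sixteenth note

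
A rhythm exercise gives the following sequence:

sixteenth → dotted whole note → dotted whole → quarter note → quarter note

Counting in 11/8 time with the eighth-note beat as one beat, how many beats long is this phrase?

One eighth-note beat = 2 sixteenth notes.
Express everything in sixteenth notes: sixteenth = 1; dotted whole note = 24; dotted whole = 24; quarter note = 4; quarter note = 4.
Sum: 1 + 24 + 24 + 4 + 4 = 57.
57 ÷ 2 = 28.5 beats.

28.5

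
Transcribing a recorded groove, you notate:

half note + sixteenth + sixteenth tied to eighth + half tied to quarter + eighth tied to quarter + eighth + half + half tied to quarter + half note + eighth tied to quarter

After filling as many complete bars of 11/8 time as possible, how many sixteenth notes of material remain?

0

One bar of 11/8 = 22 sixteenth notes.
Convert each value to sixteenth notes: half note = 8; sixteenth = 1; sixteenth tied to eighth (sixteenth + eighth) = 3; half tied to quarter (half + quarter) = 12; eighth tied to quarter (eighth + quarter) = 6; eighth = 2; half = 8; half tied to quarter (half + quarter) = 12; half note = 8; eighth tied to quarter (eighth + quarter) = 6.
Total: 8 + 1 + 3 + 12 + 6 + 2 + 8 + 12 + 8 + 6 = 66.
66 ÷ 22 = 3 complete bars with 0 sixteenth notes remaining.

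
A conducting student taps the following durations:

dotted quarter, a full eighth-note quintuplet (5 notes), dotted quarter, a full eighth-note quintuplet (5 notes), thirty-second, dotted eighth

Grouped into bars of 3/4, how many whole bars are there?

2

One bar of 3/4 = 24 thirty-second notes.
Convert each value to thirty-second notes: dotted quarter = 12; a full eighth-note quintuplet (5 notes) (five quintuplet eighths span one half) = 16; dotted quarter = 12; a full eighth-note quintuplet (5 notes) (five quintuplet eighths span one half) = 16; thirty-second = 1; dotted eighth = 6.
Altogether 12 + 16 + 12 + 16 + 1 + 6 = 63.
63 ÷ 24 = 2 complete bars with 15 left over.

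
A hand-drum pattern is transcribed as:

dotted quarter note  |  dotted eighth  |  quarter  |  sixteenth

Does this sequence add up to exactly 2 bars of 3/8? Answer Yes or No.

No

One bar of 3/8 = 6 sixteenth notes, so 2 bars = 12.
In sixteenth notes: dotted quarter note = 6; dotted eighth = 3; quarter = 4; sixteenth = 1.
Adding: 6 + 3 + 4 + 1 = 14.
14 exceeds 12, so the answer is No.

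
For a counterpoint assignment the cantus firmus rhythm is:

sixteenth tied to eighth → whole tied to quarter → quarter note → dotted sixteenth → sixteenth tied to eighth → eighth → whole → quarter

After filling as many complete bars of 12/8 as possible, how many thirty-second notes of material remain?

11

One bar of 12/8 = 48 thirty-second notes.
Each duration in thirty-second notes: sixteenth tied to eighth (sixteenth + eighth) = 6; whole tied to quarter (whole + quarter) = 40; quarter note = 8; dotted sixteenth = 3; sixteenth tied to eighth (sixteenth + eighth) = 6; eighth = 4; whole = 32; quarter = 8.
Sum: 6 + 40 + 8 + 3 + 6 + 4 + 32 + 8 = 107.
107 ÷ 48 = 2 complete bars with 11 thirty-second notes remaining.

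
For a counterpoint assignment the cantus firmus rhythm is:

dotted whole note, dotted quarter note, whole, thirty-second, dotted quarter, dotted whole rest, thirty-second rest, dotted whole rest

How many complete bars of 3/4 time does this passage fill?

8

One bar of 3/4 = 24 thirty-second notes.
Each duration in thirty-second notes: dotted whole note = 48; dotted quarter note = 12; whole = 32; thirty-second = 1; dotted quarter = 12; dotted whole rest = 48; thirty-second rest = 1; dotted whole rest = 48.
Altogether 48 + 12 + 32 + 1 + 12 + 48 + 1 + 48 = 202.
202 ÷ 24 = 8 complete bars with 10 left over.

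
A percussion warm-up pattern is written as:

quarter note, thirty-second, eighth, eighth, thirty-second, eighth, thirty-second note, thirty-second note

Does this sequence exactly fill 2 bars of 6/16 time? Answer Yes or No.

Yes

One bar of 6/16 = 12 thirty-second notes, so 2 bars = 24.
Each duration in thirty-second notes: quarter note = 8; thirty-second = 1; eighth = 4; eighth = 4; thirty-second = 1; eighth = 4; thirty-second note = 1; thirty-second note = 1.
Total: 8 + 1 + 4 + 4 + 1 + 4 + 1 + 1 = 24.
24 equals 24, so the answer is Yes.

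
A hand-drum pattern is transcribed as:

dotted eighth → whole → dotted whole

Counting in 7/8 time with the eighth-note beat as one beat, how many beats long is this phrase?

21.5

One eighth-note beat = 2 sixteenth notes.
Express everything in sixteenth notes: dotted eighth = 3; whole = 16; dotted whole = 24.
Sum: 3 + 16 + 24 = 43.
43 ÷ 2 = 21.5 beats.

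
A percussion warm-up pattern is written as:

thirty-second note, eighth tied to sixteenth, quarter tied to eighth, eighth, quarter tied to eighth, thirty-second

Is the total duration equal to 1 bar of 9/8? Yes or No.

One bar of 9/8 = 36 thirty-second notes.
Convert each value to thirty-second notes: thirty-second note = 1; eighth tied to sixteenth (eighth + sixteenth) = 6; quarter tied to eighth (quarter + eighth) = 12; eighth = 4; quarter tied to eighth (quarter + eighth) = 12; thirty-second = 1.
Sum: 1 + 6 + 12 + 4 + 12 + 1 = 36.
36 equals 36, so the answer is Yes.

Yes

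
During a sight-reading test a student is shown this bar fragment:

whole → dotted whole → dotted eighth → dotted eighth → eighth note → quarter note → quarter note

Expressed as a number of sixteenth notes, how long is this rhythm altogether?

56

In sixteenth notes: whole = 16; dotted whole = 24; dotted eighth = 3; dotted eighth = 3; eighth note = 2; quarter note = 4; quarter note = 4.
Altogether 16 + 24 + 3 + 3 + 2 + 4 + 4 = 56 sixteenth notes.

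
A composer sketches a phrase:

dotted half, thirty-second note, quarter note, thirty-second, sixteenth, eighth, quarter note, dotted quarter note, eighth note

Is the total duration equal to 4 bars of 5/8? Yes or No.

One bar of 5/8 = 20 thirty-second notes, so 4 bars = 80.
Each duration in thirty-second notes: dotted half = 24; thirty-second note = 1; quarter note = 8; thirty-second = 1; sixteenth = 2; eighth = 4; quarter note = 8; dotted quarter note = 12; eighth note = 4.
Sum: 24 + 1 + 8 + 1 + 2 + 4 + 8 + 12 + 4 = 64.
64 falls short of 80, so the answer is No.

No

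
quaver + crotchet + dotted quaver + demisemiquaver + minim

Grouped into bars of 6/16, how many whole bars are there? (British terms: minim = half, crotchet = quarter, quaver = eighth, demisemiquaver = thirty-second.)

One bar of 6/16 = 12 thirty-second notes.
Each duration in thirty-second notes: quaver = 4; crotchet = 8; dotted quaver = 6; demisemiquaver = 1; minim = 16.
Adding: 4 + 8 + 6 + 1 + 16 = 35.
35 ÷ 12 = 2 complete bars with 11 left over.

2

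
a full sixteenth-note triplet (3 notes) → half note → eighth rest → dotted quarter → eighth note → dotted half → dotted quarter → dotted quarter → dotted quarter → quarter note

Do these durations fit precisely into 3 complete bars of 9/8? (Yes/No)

One bar of 9/8 = 9 eighth notes, so 3 bars = 27.
Working in eighth notes: a full sixteenth-note triplet (3 notes) (three triplet sixteenths span one eighth) = 1; half note = 4; eighth rest = 1; dotted quarter = 3; eighth note = 1; dotted half = 6; dotted quarter = 3; dotted quarter = 3; dotted quarter = 3; quarter note = 2.
Altogether 1 + 4 + 1 + 3 + 1 + 6 + 3 + 3 + 3 + 2 = 27.
27 equals 27, so the answer is Yes.

Yes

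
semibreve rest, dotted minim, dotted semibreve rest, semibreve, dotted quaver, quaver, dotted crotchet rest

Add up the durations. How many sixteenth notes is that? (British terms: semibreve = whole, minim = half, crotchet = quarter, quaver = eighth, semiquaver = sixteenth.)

Convert each value to sixteenth notes: semibreve rest = 16; dotted minim = 12; dotted semibreve rest = 24; semibreve = 16; dotted quaver = 3; quaver = 2; dotted crotchet rest = 6.
Adding: 16 + 12 + 24 + 16 + 3 + 2 + 6 = 79 sixteenth notes.

79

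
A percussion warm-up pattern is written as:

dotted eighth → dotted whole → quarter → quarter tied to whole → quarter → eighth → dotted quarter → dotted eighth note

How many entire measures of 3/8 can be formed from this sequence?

One bar of 3/8 = 6 sixteenth notes.
Each duration in sixteenth notes: dotted eighth = 3; dotted whole = 24; quarter = 4; quarter tied to whole (quarter + whole) = 20; quarter = 4; eighth = 2; dotted quarter = 6; dotted eighth note = 3.
Adding: 3 + 24 + 4 + 20 + 4 + 2 + 6 + 3 = 66.
66 ÷ 6 = 11 complete bars with 0 left over.

11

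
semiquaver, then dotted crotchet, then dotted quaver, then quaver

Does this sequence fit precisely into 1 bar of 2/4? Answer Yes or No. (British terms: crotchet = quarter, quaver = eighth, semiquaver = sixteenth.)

No

One bar of 2/4 = 8 sixteenth notes.
Working in sixteenth notes: semiquaver = 1; dotted crotchet = 6; dotted quaver = 3; quaver = 2.
Total: 1 + 6 + 3 + 2 = 12.
12 exceeds 8, so the answer is No.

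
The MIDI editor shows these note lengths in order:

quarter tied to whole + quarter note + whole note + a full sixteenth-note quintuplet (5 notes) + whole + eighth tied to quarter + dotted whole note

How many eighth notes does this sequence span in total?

45

Working in eighth notes: quarter tied to whole (quarter + whole) = 10; quarter note = 2; whole note = 8; a full sixteenth-note quintuplet (5 notes) (five quintuplet sixteenths span one quarter) = 2; whole = 8; eighth tied to quarter (eighth + quarter) = 3; dotted whole note = 12.
Adding: 10 + 2 + 8 + 2 + 8 + 3 + 12 = 45 eighth notes.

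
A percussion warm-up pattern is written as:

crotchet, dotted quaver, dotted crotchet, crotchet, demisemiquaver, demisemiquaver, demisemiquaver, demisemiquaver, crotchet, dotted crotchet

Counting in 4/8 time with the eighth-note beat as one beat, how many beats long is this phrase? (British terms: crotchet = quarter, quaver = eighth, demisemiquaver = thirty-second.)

One eighth-note beat = 4 thirty-second notes.
Each duration in thirty-second notes: crotchet = 8; dotted quaver = 6; dotted crotchet = 12; crotchet = 8; demisemiquaver = 1; demisemiquaver = 1; demisemiquaver = 1; demisemiquaver = 1; crotchet = 8; dotted crotchet = 12.
Adding: 8 + 6 + 12 + 8 + 1 + 1 + 1 + 1 + 8 + 12 = 58.
58 ÷ 4 = 14.5 beats.

14.5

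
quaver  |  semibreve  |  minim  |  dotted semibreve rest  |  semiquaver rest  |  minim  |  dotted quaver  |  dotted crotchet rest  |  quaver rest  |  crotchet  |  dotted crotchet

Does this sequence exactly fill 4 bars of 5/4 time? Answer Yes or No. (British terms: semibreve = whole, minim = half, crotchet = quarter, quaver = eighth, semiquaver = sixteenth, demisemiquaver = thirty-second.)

Yes

One bar of 5/4 = 20 sixteenth notes, so 4 bars = 80.
In sixteenth notes: quaver = 2; semibreve = 16; minim = 8; dotted semibreve rest = 24; semiquaver rest = 1; minim = 8; dotted quaver = 3; dotted crotchet rest = 6; quaver rest = 2; crotchet = 4; dotted crotchet = 6.
Sum: 2 + 16 + 8 + 24 + 1 + 8 + 3 + 6 + 2 + 4 + 6 = 80.
80 equals 80, so the answer is Yes.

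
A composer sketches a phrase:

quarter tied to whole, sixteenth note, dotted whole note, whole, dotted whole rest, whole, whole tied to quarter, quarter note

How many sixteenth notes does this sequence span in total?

125

Each duration in sixteenth notes: quarter tied to whole (quarter + whole) = 20; sixteenth note = 1; dotted whole note = 24; whole = 16; dotted whole rest = 24; whole = 16; whole tied to quarter (whole + quarter) = 20; quarter note = 4.
Sum: 20 + 1 + 24 + 16 + 24 + 16 + 20 + 4 = 125 sixteenth notes.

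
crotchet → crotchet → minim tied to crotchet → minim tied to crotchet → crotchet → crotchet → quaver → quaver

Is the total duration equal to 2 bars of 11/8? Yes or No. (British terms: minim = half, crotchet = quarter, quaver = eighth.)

Yes

One bar of 11/8 = 11 eighth notes, so 2 bars = 22.
Working in eighth notes: crotchet = 2; crotchet = 2; minim tied to crotchet (minim + crotchet) = 6; minim tied to crotchet (minim + crotchet) = 6; crotchet = 2; crotchet = 2; quaver = 1; quaver = 1.
Total: 2 + 2 + 6 + 6 + 2 + 2 + 1 + 1 = 22.
22 equals 22, so the answer is Yes.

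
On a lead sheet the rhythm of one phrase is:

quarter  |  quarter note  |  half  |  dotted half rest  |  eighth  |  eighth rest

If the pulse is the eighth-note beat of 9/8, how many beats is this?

One eighth-note beat = 2 sixteenth notes.
Express everything in sixteenth notes: quarter = 4; quarter note = 4; half = 8; dotted half rest = 12; eighth = 2; eighth rest = 2.
Altogether 4 + 4 + 8 + 12 + 2 + 2 = 32.
32 ÷ 2 = 16 beats.

16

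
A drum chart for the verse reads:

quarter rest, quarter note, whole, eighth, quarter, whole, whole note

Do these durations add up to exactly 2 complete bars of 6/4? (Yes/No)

One bar of 6/4 = 12 eighth notes, so 2 bars = 24.
In eighth notes: quarter rest = 2; quarter note = 2; whole = 8; eighth = 1; quarter = 2; whole = 8; whole note = 8.
Sum: 2 + 2 + 8 + 1 + 2 + 8 + 8 = 31.
31 exceeds 24, so the answer is No.

No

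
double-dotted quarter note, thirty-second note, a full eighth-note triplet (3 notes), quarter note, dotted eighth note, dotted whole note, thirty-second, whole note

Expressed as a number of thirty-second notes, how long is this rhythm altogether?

118

Express everything in thirty-second notes: double-dotted quarter note = 14; thirty-second note = 1; a full eighth-note triplet (3 notes) (three triplet eighths span one quarter) = 8; quarter note = 8; dotted eighth note = 6; dotted whole note = 48; thirty-second = 1; whole note = 32.
Sum: 14 + 1 + 8 + 8 + 6 + 48 + 1 + 32 = 118 thirty-second notes.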